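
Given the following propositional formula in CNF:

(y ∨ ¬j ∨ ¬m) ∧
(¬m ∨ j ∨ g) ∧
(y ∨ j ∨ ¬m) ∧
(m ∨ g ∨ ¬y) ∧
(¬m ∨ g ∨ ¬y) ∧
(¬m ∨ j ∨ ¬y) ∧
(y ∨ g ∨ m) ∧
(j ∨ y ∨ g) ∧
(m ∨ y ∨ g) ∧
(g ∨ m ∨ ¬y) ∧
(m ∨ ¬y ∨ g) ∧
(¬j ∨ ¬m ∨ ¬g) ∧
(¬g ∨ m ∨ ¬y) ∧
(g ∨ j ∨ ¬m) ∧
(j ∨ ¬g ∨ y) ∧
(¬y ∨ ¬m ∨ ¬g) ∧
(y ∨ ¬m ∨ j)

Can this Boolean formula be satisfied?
Yes

Yes, the formula is satisfiable.

One satisfying assignment is: m=False, g=True, y=False, j=True

Verification: With this assignment, all 17 clauses evaluate to true.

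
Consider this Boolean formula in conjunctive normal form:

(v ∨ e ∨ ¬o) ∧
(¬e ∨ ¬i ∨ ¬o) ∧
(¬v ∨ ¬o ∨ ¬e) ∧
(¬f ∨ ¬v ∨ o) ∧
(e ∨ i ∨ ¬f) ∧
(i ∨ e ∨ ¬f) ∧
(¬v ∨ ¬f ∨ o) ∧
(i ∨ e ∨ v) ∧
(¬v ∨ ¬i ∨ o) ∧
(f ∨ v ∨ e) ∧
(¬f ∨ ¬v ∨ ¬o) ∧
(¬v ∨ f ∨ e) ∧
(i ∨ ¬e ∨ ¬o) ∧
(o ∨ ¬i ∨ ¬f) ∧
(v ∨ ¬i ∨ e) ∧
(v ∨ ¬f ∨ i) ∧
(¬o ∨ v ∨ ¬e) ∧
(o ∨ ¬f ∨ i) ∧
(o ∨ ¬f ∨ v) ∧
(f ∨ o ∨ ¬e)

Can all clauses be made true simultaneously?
No

No, the formula is not satisfiable.

No assignment of truth values to the variables can make all 20 clauses true simultaneously.

The formula is UNSAT (unsatisfiable).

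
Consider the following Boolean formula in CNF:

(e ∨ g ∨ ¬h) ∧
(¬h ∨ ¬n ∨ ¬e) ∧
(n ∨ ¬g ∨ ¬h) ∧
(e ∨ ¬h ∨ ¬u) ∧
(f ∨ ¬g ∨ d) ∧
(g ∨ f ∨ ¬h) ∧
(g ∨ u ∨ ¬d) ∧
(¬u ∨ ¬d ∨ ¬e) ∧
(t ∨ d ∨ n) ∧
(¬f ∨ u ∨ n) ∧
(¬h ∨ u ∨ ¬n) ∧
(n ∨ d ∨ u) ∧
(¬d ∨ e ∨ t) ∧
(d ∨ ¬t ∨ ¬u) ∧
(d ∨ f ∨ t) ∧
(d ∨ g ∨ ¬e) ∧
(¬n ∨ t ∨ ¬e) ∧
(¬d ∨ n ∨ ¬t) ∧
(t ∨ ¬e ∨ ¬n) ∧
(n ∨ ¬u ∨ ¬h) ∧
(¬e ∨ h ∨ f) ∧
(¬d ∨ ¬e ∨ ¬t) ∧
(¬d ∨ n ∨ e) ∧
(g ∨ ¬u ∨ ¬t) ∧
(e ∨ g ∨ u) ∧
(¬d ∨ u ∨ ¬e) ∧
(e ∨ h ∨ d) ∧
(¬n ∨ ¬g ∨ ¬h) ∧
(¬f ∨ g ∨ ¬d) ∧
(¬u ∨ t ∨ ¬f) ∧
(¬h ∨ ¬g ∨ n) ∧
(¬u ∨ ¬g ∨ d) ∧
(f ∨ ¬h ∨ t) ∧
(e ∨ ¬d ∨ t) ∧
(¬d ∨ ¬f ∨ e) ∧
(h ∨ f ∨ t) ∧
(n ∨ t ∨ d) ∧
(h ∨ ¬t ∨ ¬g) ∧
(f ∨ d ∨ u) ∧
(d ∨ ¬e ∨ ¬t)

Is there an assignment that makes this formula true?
No

No, the formula is not satisfiable.

No assignment of truth values to the variables can make all 40 clauses true simultaneously.

The formula is UNSAT (unsatisfiable).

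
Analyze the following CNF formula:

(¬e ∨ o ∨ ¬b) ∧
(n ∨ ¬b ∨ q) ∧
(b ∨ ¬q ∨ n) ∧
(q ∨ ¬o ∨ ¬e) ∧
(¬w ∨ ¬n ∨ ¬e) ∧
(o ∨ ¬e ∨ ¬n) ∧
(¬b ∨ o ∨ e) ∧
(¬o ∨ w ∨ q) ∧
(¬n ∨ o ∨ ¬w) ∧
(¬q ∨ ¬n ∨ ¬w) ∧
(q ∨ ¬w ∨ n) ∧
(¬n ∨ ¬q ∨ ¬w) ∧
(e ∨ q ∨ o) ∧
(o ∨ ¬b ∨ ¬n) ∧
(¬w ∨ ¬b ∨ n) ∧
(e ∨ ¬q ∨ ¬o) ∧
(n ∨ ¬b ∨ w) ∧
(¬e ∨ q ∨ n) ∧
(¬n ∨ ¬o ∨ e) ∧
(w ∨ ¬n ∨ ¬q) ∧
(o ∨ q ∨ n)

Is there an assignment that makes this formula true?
No

No, the formula is not satisfiable.

No assignment of truth values to the variables can make all 21 clauses true simultaneously.

The formula is UNSAT (unsatisfiable).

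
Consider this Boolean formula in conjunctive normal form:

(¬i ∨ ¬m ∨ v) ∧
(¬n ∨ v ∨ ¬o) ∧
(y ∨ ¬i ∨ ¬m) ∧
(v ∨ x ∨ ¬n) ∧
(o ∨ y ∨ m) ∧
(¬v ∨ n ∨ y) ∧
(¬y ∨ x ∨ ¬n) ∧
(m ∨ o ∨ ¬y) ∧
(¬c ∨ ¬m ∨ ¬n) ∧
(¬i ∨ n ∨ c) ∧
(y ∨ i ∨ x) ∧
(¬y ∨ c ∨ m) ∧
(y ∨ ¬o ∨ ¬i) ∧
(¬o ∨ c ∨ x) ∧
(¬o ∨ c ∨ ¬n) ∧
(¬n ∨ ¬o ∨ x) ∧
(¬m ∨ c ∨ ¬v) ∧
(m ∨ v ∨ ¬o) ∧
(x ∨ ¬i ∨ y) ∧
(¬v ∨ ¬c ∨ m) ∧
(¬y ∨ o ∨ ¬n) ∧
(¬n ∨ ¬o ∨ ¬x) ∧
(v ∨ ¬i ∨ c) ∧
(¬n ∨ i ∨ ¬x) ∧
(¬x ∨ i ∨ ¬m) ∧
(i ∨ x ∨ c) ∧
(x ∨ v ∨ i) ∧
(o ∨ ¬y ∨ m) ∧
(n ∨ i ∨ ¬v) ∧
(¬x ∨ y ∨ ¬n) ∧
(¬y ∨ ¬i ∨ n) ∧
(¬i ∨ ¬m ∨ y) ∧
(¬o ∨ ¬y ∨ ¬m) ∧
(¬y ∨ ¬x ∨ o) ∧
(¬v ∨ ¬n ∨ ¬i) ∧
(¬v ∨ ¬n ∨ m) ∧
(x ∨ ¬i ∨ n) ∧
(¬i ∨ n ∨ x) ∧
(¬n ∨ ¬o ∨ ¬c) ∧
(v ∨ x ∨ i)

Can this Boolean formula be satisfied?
No

No, the formula is not satisfiable.

No assignment of truth values to the variables can make all 40 clauses true simultaneously.

The formula is UNSAT (unsatisfiable).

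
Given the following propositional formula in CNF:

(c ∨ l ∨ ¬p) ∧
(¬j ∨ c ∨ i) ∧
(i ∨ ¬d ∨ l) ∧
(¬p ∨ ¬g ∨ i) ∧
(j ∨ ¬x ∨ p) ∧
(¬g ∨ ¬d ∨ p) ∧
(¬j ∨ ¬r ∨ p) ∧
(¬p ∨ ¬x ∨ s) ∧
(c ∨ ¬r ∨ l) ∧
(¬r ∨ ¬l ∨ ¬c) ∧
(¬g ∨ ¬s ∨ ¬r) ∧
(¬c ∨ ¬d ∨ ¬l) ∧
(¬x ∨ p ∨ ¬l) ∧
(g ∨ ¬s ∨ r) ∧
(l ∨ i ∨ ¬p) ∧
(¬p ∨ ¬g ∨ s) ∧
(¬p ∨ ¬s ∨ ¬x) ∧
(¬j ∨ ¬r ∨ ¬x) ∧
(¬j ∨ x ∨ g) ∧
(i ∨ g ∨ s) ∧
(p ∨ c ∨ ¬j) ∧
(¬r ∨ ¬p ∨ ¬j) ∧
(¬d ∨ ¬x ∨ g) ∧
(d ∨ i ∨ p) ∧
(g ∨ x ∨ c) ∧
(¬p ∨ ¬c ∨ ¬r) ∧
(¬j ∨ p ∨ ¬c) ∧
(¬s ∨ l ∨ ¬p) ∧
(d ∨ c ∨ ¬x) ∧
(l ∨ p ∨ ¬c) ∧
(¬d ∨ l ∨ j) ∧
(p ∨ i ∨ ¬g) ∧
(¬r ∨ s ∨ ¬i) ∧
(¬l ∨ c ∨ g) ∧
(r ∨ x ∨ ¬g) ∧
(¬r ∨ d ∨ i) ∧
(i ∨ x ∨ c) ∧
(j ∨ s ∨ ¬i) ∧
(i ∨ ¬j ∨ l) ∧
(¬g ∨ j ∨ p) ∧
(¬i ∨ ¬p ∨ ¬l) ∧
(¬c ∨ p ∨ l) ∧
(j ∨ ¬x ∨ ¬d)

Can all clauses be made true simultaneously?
No

No, the formula is not satisfiable.

No assignment of truth values to the variables can make all 43 clauses true simultaneously.

The formula is UNSAT (unsatisfiable).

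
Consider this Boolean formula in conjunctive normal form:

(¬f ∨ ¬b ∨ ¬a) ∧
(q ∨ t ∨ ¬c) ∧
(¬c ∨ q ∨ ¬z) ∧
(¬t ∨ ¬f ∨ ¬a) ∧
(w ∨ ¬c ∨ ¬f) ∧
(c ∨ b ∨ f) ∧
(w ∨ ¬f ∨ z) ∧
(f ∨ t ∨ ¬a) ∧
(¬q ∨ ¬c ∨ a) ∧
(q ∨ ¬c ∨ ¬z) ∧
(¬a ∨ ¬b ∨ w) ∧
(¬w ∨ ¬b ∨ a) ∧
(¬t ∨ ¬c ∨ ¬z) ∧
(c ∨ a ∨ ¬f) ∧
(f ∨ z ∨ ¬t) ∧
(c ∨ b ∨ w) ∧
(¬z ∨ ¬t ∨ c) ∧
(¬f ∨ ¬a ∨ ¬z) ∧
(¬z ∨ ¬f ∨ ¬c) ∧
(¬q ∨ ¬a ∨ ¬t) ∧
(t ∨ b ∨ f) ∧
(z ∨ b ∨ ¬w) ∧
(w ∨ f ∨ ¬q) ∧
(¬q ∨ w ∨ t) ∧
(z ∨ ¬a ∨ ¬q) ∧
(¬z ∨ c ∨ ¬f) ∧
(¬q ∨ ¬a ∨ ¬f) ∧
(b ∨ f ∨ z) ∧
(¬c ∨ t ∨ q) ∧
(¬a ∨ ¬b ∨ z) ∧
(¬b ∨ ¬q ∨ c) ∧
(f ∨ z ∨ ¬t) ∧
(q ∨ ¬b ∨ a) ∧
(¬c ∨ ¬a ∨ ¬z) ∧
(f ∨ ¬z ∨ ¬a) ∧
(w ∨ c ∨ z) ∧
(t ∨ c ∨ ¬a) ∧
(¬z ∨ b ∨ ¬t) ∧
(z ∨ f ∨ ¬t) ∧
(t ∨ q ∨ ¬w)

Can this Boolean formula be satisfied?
No

No, the formula is not satisfiable.

No assignment of truth values to the variables can make all 40 clauses true simultaneously.

The formula is UNSAT (unsatisfiable).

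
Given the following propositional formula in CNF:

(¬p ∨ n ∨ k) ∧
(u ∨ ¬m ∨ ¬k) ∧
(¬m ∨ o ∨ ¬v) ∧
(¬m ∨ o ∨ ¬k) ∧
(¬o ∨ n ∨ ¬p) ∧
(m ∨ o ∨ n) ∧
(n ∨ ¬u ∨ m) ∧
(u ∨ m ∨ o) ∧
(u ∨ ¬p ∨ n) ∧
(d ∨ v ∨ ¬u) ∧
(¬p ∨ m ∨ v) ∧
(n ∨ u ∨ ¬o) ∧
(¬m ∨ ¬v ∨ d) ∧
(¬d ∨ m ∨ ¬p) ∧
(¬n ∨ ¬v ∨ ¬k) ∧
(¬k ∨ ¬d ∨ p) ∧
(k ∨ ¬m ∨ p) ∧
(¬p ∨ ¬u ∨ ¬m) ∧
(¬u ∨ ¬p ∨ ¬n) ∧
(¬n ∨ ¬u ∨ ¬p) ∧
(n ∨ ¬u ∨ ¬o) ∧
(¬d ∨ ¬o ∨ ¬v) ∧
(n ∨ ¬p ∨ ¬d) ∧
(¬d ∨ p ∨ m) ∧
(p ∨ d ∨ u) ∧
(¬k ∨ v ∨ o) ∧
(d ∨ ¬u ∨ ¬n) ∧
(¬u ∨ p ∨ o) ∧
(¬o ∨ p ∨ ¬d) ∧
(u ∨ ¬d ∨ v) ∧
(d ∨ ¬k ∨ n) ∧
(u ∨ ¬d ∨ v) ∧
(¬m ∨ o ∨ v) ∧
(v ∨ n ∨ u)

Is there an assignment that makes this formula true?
Yes

Yes, the formula is satisfiable.

One satisfying assignment is: v=False, o=True, p=True, d=False, u=False, k=False, n=True, m=True

Verification: With this assignment, all 34 clauses evaluate to true.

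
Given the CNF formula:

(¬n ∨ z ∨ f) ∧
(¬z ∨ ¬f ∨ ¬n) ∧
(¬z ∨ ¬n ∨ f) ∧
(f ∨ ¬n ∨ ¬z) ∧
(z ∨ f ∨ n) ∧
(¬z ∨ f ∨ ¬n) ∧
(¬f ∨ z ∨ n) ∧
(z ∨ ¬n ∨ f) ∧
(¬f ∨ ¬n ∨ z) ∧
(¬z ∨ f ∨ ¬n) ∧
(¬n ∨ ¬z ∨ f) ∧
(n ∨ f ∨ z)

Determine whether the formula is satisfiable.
Yes

Yes, the formula is satisfiable.

One satisfying assignment is: z=True, f=True, n=False

Verification: With this assignment, all 12 clauses evaluate to true.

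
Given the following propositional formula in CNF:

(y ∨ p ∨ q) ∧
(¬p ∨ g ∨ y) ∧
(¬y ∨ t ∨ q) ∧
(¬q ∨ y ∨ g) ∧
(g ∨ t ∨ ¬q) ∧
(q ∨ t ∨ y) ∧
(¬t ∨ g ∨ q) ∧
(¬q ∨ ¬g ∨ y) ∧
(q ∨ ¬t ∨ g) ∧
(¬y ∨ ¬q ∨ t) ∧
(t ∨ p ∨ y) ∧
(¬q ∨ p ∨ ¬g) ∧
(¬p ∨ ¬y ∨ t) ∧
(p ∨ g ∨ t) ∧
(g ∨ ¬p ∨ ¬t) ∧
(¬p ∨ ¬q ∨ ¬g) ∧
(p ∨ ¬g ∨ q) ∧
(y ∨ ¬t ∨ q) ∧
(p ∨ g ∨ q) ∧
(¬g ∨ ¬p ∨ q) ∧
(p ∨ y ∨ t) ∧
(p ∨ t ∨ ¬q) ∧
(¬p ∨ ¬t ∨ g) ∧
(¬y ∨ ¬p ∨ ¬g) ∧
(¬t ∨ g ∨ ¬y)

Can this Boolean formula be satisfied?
No

No, the formula is not satisfiable.

No assignment of truth values to the variables can make all 25 clauses true simultaneously.

The formula is UNSAT (unsatisfiable).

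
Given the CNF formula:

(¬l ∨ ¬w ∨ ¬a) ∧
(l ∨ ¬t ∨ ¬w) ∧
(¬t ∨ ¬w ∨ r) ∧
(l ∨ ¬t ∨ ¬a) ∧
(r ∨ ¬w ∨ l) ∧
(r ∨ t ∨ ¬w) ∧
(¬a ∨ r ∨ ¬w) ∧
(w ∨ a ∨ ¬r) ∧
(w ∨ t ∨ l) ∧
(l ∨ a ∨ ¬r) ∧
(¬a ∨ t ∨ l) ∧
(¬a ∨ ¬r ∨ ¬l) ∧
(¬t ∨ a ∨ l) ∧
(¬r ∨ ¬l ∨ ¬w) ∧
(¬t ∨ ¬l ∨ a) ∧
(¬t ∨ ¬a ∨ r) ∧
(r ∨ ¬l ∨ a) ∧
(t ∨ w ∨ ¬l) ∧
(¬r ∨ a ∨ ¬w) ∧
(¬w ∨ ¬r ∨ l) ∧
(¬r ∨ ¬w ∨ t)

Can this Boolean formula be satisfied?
No

No, the formula is not satisfiable.

No assignment of truth values to the variables can make all 21 clauses true simultaneously.

The formula is UNSAT (unsatisfiable).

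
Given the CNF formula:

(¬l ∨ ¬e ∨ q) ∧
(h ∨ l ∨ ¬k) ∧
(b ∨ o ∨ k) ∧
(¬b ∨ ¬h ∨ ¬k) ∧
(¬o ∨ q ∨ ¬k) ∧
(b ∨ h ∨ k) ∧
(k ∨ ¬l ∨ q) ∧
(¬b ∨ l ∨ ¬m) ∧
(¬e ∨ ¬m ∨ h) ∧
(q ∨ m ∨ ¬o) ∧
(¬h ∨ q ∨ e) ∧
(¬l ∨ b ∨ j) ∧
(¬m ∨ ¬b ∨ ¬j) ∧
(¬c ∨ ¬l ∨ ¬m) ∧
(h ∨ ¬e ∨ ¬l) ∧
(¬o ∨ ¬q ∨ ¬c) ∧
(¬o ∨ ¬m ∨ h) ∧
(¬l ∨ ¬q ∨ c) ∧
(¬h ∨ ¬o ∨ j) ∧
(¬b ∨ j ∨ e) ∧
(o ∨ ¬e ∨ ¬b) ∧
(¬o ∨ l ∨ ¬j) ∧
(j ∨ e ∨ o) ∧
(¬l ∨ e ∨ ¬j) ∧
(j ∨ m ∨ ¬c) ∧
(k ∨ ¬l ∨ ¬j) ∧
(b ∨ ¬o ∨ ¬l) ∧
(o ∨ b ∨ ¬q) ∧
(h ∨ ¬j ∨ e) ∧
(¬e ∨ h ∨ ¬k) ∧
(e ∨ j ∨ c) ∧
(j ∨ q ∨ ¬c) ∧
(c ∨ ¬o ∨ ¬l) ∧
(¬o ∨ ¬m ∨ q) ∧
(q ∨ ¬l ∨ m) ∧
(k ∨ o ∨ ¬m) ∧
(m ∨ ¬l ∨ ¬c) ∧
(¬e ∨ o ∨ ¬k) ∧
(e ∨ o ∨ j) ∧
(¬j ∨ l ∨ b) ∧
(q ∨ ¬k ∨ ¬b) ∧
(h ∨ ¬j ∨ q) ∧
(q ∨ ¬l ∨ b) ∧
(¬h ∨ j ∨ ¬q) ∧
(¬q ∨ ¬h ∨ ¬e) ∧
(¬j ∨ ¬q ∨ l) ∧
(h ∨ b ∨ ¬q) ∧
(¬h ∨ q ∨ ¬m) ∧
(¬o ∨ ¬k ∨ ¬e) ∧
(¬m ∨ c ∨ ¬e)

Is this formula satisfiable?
Yes

Yes, the formula is satisfiable.

One satisfying assignment is: j=False, o=True, c=False, e=True, h=False, k=False, b=True, l=False, m=False, q=True

Verification: With this assignment, all 50 clauses evaluate to true.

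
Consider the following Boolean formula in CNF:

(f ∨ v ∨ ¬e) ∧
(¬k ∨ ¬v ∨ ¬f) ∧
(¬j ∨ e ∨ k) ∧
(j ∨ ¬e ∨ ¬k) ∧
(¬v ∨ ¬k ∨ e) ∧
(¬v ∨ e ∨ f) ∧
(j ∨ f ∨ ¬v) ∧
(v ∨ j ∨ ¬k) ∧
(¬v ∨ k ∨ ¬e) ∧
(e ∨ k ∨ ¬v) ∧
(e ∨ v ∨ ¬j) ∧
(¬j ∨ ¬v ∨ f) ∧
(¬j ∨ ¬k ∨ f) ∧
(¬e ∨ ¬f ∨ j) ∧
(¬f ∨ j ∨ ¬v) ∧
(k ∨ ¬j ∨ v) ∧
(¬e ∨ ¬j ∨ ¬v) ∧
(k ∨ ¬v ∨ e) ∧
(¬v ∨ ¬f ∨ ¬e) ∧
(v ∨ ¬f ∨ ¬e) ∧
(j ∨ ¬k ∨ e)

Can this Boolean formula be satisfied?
Yes

Yes, the formula is satisfiable.

One satisfying assignment is: k=False, v=False, e=False, f=False, j=False

Verification: With this assignment, all 21 clauses evaluate to true.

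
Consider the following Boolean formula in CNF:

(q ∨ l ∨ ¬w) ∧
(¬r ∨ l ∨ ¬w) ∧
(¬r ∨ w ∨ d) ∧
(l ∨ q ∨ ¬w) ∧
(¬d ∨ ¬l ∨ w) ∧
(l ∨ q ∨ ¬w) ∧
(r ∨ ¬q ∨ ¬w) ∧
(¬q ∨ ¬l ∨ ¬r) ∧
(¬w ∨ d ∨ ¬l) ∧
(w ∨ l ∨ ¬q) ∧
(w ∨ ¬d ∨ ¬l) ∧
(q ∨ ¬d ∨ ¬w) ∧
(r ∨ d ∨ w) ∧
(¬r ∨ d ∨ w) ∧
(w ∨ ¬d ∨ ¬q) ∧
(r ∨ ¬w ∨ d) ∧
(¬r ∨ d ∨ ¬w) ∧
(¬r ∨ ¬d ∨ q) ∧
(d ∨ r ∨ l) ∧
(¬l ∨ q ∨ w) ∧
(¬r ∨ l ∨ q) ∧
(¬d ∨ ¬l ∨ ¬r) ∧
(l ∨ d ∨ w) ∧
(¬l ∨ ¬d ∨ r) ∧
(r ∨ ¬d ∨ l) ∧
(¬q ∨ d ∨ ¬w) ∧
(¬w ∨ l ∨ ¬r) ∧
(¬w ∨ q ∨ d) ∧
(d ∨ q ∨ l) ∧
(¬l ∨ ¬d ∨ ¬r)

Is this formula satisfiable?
No

No, the formula is not satisfiable.

No assignment of truth values to the variables can make all 30 clauses true simultaneously.

The formula is UNSAT (unsatisfiable).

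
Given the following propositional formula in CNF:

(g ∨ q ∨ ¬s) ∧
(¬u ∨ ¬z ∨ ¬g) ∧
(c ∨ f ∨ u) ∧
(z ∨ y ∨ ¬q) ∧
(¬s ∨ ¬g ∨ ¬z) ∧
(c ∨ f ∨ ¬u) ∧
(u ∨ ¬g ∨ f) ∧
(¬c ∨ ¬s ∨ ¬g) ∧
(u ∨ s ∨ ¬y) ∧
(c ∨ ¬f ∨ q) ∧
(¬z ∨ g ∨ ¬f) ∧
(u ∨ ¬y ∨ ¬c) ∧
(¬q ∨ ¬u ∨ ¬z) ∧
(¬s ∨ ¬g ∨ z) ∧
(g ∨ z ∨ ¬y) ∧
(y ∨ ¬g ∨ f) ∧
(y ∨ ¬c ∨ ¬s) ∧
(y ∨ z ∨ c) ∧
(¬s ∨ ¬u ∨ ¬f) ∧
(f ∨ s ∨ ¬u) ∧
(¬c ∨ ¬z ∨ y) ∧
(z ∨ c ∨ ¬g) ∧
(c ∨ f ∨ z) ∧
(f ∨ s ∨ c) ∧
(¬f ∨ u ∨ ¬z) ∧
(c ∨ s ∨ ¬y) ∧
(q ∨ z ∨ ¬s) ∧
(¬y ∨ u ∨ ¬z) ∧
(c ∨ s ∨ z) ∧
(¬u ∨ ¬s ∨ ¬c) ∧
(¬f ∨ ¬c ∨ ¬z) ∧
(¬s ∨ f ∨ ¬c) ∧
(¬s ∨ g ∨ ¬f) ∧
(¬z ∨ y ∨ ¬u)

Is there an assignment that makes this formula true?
Yes

Yes, the formula is satisfiable.

One satisfying assignment is: z=False, s=False, c=True, u=False, f=False, g=False, q=False, y=False

Verification: With this assignment, all 34 clauses evaluate to true.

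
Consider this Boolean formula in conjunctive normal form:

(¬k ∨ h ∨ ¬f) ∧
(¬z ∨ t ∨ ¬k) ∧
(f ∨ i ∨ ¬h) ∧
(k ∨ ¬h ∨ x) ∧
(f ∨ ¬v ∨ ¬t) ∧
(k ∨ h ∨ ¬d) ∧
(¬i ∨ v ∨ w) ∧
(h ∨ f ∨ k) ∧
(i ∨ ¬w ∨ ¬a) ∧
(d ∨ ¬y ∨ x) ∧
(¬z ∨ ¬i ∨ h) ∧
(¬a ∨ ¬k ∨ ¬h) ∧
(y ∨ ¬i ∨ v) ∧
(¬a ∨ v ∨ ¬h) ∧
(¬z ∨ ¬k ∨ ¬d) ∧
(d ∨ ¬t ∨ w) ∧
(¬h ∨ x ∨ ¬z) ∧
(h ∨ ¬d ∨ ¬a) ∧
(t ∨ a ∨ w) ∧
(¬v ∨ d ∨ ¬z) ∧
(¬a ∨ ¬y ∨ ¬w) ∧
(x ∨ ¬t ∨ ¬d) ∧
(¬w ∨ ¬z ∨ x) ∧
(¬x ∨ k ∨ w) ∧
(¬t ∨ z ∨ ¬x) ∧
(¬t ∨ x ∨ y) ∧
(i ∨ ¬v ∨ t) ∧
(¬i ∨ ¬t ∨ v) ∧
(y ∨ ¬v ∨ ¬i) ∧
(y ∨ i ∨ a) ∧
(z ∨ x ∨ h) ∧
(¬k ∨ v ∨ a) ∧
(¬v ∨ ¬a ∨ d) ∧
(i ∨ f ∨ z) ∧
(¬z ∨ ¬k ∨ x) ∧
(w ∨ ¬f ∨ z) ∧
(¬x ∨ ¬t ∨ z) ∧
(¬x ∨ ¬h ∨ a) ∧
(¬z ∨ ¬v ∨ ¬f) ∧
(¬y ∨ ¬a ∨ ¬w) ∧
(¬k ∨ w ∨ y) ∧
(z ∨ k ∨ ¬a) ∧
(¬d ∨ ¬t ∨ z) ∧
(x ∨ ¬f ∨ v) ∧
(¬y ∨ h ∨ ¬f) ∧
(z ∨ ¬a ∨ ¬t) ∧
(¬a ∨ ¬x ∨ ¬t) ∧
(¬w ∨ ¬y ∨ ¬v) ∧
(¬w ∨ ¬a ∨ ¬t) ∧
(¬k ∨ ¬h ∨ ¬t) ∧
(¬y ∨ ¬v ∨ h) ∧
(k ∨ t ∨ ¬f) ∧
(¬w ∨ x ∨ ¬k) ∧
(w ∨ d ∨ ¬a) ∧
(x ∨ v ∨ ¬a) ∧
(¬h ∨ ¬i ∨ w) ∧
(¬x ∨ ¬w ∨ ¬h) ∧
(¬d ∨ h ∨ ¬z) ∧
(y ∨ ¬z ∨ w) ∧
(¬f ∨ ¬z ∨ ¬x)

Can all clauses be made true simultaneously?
No

No, the formula is not satisfiable.

No assignment of truth values to the variables can make all 60 clauses true simultaneously.

The formula is UNSAT (unsatisfiable).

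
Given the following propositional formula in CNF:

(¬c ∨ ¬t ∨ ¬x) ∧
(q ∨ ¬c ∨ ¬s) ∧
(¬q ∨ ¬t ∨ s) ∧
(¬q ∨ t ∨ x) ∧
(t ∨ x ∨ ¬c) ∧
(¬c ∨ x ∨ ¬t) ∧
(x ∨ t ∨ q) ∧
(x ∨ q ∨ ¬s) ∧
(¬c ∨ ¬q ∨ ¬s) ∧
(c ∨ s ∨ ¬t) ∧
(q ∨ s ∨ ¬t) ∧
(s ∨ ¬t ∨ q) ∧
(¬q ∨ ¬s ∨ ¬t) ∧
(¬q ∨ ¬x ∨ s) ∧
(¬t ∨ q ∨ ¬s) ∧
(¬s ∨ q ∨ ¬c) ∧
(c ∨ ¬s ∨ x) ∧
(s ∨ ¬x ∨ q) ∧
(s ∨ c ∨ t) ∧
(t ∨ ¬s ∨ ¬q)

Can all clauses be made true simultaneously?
Yes

Yes, the formula is satisfiable.

One satisfying assignment is: t=False, q=False, x=True, c=False, s=True

Verification: With this assignment, all 20 clauses evaluate to true.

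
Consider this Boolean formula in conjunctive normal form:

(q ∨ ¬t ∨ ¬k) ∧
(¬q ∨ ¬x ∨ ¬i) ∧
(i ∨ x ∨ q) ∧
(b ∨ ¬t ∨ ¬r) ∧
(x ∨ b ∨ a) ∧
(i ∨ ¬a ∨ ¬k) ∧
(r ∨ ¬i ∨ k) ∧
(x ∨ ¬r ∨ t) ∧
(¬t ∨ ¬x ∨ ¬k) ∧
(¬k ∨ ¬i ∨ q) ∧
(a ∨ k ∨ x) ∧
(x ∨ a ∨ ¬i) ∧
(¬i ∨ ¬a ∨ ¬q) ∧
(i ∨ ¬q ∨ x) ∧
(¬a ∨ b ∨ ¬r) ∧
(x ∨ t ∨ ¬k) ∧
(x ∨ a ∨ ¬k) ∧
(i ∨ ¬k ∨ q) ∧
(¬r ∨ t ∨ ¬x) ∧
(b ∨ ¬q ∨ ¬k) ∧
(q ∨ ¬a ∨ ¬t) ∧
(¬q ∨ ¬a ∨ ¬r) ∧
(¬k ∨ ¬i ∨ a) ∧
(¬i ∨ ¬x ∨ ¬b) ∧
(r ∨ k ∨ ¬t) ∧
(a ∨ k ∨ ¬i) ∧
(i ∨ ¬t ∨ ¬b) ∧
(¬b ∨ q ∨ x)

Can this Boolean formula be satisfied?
Yes

Yes, the formula is satisfiable.

One satisfying assignment is: t=False, x=True, i=False, k=False, b=False, q=False, a=False, r=False

Verification: With this assignment, all 28 clauses evaluate to true.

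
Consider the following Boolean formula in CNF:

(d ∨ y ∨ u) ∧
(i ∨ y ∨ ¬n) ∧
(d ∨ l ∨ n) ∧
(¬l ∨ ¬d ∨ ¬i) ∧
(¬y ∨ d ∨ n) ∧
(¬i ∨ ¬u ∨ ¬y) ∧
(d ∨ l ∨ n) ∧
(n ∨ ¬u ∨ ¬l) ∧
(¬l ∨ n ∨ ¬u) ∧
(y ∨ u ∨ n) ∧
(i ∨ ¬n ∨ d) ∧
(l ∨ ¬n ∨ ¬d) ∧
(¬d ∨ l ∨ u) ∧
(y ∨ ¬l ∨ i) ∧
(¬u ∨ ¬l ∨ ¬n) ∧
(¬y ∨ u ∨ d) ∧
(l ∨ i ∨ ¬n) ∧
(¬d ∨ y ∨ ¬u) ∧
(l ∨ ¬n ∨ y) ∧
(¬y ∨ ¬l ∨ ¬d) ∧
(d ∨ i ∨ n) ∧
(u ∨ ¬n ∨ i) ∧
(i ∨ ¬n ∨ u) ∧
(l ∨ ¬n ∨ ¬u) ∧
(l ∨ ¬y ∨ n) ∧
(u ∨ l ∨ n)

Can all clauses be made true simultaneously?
No

No, the formula is not satisfiable.

No assignment of truth values to the variables can make all 26 clauses true simultaneously.

The formula is UNSAT (unsatisfiable).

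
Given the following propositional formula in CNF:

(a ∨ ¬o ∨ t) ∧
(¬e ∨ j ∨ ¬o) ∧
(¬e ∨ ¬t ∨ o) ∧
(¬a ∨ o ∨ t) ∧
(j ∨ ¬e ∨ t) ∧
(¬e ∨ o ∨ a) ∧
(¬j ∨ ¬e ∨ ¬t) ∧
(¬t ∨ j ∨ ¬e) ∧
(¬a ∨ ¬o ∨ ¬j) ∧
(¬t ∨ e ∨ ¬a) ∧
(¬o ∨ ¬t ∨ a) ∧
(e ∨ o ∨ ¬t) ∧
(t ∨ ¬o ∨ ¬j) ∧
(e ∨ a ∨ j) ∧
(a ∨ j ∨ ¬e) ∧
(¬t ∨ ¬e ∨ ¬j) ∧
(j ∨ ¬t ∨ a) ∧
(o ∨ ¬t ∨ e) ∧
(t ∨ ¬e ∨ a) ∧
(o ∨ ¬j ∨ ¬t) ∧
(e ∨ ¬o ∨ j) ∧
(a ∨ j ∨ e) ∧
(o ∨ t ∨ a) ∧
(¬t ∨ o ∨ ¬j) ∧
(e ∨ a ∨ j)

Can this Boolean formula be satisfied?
No

No, the formula is not satisfiable.

No assignment of truth values to the variables can make all 25 clauses true simultaneously.

The formula is UNSAT (unsatisfiable).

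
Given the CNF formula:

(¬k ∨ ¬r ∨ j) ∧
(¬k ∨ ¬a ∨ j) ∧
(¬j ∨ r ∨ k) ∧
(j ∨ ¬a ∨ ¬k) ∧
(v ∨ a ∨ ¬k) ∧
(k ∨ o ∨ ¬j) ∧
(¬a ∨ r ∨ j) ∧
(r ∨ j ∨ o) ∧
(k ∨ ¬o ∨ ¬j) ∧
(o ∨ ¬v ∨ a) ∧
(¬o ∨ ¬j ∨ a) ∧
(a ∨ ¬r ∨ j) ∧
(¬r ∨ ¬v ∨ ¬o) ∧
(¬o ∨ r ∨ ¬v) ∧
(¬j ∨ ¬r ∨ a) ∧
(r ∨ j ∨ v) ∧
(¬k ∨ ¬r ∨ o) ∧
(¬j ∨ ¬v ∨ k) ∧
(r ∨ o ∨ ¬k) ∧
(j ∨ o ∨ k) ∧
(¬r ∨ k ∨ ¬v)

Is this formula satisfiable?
Yes

Yes, the formula is satisfiable.

One satisfying assignment is: k=True, j=True, r=True, a=True, v=False, o=True

Verification: With this assignment, all 21 clauses evaluate to true.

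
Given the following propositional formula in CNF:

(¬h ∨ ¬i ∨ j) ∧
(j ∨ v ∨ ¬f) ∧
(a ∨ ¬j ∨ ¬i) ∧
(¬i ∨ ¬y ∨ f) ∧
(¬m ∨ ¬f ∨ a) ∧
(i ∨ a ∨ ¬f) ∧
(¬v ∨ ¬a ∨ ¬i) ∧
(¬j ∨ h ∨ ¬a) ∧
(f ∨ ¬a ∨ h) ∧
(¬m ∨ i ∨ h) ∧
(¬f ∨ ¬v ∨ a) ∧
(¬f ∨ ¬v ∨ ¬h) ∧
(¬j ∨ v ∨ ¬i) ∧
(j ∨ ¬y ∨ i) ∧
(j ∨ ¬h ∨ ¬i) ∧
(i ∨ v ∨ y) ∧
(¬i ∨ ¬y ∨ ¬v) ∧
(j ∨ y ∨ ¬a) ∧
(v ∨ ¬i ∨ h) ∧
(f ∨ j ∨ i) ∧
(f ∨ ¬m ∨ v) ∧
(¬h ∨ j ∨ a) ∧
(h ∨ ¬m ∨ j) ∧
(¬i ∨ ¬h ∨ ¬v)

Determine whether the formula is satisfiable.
Yes

Yes, the formula is satisfiable.

One satisfying assignment is: m=False, i=False, f=False, a=False, y=False, h=False, j=True, v=True

Verification: With this assignment, all 24 clauses evaluate to true.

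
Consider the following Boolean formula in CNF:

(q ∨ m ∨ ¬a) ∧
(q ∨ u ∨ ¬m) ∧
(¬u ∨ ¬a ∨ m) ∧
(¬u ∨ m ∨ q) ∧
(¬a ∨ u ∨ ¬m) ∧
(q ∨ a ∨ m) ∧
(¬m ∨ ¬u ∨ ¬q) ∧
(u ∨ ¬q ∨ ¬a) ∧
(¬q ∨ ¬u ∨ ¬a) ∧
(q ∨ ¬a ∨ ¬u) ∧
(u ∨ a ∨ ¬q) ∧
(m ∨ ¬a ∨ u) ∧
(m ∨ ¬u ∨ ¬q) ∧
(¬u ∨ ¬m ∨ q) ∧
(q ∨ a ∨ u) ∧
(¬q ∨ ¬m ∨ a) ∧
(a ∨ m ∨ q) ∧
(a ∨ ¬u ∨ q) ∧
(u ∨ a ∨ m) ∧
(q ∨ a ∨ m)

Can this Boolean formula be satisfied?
No

No, the formula is not satisfiable.

No assignment of truth values to the variables can make all 20 clauses true simultaneously.

The formula is UNSAT (unsatisfiable).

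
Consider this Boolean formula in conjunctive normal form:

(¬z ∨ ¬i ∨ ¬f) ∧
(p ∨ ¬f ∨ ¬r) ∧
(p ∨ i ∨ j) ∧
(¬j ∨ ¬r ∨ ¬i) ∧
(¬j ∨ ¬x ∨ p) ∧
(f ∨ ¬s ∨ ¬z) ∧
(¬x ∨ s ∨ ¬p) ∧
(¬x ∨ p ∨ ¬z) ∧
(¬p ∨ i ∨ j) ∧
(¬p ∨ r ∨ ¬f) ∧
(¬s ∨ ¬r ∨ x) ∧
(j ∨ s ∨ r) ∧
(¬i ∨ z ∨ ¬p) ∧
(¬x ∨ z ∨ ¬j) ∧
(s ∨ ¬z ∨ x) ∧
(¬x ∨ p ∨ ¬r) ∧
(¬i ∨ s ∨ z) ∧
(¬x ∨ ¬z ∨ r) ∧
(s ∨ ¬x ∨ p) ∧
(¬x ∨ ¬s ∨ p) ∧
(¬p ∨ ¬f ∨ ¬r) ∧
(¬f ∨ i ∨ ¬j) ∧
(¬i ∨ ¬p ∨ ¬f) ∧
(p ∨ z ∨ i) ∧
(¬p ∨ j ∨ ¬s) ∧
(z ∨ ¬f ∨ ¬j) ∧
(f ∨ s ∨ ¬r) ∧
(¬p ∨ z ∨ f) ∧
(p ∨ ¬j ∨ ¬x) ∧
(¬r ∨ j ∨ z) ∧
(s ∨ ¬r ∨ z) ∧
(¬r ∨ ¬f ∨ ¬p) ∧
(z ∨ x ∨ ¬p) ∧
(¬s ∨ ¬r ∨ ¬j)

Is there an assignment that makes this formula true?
Yes

Yes, the formula is satisfiable.

One satisfying assignment is: p=False, i=True, r=False, s=True, j=False, f=False, z=False, x=False

Verification: With this assignment, all 34 clauses evaluate to true.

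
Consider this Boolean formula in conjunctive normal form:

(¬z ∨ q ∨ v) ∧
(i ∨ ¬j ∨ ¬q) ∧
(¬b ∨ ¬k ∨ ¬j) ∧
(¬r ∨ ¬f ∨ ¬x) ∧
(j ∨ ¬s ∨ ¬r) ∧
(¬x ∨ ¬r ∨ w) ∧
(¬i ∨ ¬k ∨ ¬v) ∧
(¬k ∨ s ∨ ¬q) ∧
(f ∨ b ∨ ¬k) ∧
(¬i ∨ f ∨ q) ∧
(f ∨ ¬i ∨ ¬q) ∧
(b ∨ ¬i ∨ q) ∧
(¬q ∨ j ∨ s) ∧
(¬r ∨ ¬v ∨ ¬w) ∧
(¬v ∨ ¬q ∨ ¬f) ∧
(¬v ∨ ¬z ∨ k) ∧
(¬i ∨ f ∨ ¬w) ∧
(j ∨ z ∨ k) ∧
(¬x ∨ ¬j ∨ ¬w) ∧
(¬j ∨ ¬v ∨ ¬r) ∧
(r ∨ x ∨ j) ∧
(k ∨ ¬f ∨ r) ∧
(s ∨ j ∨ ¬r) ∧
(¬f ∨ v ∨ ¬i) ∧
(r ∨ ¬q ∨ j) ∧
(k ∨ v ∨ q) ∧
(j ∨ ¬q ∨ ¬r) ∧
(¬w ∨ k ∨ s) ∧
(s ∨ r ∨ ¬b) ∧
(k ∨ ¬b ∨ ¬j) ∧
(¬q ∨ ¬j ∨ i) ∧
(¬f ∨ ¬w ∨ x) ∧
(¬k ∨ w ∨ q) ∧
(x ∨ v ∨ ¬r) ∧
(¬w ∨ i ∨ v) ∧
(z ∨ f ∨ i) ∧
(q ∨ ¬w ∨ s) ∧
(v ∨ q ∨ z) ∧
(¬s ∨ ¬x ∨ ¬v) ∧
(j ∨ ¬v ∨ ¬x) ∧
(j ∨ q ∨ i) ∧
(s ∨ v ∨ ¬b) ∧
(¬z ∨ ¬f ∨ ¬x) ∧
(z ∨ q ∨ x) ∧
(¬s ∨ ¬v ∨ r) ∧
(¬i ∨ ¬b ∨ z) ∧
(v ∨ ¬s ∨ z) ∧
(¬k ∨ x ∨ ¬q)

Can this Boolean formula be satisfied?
No

No, the formula is not satisfiable.

No assignment of truth values to the variables can make all 48 clauses true simultaneously.

The formula is UNSAT (unsatisfiable).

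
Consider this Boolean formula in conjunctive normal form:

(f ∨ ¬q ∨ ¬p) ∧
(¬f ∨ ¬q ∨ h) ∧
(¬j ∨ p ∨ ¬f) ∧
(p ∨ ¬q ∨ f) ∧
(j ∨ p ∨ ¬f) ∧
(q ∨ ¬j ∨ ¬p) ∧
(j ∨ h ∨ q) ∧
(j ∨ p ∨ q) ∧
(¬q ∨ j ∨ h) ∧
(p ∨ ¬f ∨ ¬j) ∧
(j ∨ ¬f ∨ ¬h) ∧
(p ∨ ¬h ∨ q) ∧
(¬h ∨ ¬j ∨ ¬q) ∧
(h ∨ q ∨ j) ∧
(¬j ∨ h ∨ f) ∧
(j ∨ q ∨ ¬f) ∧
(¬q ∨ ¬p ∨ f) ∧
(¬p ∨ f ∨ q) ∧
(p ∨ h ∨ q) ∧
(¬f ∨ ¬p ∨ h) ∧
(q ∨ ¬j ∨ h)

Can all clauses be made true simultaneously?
No

No, the formula is not satisfiable.

No assignment of truth values to the variables can make all 21 clauses true simultaneously.

The formula is UNSAT (unsatisfiable).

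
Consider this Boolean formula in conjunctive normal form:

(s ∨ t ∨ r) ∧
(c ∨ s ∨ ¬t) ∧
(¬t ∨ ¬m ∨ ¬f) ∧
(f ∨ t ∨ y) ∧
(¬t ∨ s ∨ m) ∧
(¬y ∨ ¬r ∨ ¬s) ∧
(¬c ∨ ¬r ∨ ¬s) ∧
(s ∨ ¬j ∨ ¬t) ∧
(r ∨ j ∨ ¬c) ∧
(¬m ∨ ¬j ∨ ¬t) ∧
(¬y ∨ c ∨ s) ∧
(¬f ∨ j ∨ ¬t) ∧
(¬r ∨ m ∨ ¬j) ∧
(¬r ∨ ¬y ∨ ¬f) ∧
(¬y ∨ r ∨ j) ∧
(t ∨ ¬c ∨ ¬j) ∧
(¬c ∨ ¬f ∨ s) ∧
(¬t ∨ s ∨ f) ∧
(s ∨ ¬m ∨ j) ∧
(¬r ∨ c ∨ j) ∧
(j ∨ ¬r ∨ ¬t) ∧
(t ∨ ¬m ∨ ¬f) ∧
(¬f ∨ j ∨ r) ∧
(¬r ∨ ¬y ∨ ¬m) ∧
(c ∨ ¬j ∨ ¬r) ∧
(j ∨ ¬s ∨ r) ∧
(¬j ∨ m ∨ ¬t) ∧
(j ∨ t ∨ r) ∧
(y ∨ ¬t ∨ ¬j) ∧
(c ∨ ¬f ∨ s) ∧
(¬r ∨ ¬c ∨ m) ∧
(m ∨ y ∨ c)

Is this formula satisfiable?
Yes

Yes, the formula is satisfiable.

One satisfying assignment is: t=False, s=True, j=True, f=False, y=True, r=False, m=False, c=False

Verification: With this assignment, all 32 clauses evaluate to true.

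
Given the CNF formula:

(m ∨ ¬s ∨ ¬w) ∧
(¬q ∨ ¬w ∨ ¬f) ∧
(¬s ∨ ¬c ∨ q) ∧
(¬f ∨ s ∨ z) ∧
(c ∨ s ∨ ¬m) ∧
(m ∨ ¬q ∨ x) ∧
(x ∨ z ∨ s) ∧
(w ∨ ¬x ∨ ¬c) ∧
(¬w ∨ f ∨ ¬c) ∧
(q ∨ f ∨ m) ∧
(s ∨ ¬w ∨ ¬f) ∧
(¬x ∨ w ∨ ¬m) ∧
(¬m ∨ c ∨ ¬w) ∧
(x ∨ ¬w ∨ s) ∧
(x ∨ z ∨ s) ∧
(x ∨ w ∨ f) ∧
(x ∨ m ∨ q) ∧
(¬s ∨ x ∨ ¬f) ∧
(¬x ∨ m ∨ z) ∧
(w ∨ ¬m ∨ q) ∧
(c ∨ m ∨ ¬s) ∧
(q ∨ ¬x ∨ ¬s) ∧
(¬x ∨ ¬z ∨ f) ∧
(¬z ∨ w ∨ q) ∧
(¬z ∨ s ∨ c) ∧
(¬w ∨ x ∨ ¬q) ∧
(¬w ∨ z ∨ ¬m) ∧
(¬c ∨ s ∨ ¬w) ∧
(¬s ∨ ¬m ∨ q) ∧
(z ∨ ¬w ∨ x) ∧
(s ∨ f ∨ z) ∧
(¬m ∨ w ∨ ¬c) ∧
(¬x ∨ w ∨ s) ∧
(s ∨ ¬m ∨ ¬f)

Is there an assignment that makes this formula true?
No

No, the formula is not satisfiable.

No assignment of truth values to the variables can make all 34 clauses true simultaneously.

The formula is UNSAT (unsatisfiable).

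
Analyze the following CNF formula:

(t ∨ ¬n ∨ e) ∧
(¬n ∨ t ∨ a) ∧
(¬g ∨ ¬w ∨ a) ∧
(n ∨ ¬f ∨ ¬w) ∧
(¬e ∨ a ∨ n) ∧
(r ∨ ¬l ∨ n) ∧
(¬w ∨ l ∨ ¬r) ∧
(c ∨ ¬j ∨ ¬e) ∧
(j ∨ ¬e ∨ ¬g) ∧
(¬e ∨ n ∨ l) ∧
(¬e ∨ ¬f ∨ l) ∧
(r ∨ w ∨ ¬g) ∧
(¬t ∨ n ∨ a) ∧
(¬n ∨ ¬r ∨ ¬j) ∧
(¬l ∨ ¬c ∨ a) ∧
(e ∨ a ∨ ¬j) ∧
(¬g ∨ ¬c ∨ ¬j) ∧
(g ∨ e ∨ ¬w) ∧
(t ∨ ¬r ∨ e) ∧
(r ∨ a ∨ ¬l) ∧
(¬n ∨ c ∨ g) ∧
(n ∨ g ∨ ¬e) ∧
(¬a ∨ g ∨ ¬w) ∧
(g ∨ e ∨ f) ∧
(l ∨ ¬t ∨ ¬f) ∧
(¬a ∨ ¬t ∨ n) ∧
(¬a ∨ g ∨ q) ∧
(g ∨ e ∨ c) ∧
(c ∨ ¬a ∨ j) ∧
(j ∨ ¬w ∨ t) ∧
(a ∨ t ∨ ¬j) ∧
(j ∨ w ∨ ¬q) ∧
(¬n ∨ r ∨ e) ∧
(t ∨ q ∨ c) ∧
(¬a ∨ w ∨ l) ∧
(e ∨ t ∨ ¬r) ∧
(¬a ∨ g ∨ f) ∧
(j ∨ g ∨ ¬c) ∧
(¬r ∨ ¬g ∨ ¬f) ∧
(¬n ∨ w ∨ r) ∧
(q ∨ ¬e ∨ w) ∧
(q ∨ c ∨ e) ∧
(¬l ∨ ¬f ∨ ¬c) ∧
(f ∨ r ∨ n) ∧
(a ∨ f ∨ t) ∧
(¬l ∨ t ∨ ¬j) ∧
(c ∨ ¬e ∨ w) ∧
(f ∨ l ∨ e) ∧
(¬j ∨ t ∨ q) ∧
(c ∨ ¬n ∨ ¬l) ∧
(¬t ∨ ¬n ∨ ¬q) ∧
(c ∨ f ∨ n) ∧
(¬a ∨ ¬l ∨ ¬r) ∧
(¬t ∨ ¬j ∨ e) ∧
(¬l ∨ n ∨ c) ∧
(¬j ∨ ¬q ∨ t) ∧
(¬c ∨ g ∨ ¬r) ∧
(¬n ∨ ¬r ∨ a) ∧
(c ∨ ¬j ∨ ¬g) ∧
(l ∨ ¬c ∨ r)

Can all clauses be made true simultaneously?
No

No, the formula is not satisfiable.

No assignment of truth values to the variables can make all 60 clauses true simultaneously.

The formula is UNSAT (unsatisfiable).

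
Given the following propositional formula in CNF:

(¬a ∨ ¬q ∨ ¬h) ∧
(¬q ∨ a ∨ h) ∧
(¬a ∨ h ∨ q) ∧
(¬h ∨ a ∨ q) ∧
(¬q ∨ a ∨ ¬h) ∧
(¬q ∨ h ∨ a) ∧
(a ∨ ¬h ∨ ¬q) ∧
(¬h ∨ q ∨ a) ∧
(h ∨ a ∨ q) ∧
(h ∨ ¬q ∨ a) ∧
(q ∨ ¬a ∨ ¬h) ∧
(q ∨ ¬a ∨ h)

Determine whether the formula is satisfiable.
Yes

Yes, the formula is satisfiable.

One satisfying assignment is: a=True, q=True, h=False

Verification: With this assignment, all 12 clauses evaluate to true.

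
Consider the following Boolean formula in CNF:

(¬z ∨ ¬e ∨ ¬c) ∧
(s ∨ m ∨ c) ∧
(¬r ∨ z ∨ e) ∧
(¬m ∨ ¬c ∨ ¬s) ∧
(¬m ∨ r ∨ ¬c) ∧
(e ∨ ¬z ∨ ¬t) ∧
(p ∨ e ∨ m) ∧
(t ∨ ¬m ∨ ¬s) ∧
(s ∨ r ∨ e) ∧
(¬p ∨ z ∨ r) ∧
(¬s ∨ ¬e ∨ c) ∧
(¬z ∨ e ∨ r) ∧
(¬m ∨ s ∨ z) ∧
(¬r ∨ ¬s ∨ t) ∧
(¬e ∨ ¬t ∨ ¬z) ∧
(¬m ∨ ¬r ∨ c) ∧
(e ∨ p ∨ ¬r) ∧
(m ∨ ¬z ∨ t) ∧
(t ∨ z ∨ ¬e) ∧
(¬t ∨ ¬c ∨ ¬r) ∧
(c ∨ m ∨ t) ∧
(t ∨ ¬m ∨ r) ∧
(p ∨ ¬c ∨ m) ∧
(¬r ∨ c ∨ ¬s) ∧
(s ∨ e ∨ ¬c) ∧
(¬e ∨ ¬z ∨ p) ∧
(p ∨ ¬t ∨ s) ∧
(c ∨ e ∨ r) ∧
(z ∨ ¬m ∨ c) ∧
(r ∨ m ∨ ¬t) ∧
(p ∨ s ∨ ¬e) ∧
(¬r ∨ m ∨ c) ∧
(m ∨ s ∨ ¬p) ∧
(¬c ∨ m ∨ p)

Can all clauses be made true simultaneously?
No

No, the formula is not satisfiable.

No assignment of truth values to the variables can make all 34 clauses true simultaneously.

The formula is UNSAT (unsatisfiable).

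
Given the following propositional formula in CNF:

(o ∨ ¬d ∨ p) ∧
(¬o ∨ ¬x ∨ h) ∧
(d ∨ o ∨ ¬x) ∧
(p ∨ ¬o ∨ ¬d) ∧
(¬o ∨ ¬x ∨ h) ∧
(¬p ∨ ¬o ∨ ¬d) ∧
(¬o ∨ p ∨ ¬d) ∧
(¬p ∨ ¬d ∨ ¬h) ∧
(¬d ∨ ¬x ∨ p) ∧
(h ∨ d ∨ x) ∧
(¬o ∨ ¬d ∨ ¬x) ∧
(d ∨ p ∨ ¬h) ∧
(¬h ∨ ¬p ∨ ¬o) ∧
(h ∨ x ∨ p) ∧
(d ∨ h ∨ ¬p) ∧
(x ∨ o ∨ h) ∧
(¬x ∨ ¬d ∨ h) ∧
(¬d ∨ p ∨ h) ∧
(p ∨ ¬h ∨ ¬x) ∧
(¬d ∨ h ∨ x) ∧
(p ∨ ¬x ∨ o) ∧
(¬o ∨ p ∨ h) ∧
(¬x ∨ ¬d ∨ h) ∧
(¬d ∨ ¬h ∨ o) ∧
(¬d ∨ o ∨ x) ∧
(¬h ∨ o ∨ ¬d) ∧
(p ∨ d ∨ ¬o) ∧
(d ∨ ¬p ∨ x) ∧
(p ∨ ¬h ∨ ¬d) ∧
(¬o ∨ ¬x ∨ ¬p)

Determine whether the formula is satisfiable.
No

No, the formula is not satisfiable.

No assignment of truth values to the variables can make all 30 clauses true simultaneously.

The formula is UNSAT (unsatisfiable).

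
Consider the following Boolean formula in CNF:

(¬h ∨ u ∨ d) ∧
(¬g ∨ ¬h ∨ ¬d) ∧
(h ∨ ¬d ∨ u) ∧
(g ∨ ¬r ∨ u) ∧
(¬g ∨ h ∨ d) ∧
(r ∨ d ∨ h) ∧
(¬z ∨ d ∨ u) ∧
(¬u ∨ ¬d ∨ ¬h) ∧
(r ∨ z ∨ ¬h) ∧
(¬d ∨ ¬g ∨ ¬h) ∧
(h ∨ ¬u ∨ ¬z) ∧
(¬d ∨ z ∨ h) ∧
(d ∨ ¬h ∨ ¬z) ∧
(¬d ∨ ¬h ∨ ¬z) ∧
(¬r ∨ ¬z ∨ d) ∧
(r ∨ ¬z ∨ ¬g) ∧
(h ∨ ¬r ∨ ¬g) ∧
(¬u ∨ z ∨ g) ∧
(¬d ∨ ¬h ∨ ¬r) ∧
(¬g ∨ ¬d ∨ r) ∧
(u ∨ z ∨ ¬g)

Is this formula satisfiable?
Yes

Yes, the formula is satisfiable.

One satisfying assignment is: r=True, d=False, h=True, u=True, z=False, g=True

Verification: With this assignment, all 21 clauses evaluate to true.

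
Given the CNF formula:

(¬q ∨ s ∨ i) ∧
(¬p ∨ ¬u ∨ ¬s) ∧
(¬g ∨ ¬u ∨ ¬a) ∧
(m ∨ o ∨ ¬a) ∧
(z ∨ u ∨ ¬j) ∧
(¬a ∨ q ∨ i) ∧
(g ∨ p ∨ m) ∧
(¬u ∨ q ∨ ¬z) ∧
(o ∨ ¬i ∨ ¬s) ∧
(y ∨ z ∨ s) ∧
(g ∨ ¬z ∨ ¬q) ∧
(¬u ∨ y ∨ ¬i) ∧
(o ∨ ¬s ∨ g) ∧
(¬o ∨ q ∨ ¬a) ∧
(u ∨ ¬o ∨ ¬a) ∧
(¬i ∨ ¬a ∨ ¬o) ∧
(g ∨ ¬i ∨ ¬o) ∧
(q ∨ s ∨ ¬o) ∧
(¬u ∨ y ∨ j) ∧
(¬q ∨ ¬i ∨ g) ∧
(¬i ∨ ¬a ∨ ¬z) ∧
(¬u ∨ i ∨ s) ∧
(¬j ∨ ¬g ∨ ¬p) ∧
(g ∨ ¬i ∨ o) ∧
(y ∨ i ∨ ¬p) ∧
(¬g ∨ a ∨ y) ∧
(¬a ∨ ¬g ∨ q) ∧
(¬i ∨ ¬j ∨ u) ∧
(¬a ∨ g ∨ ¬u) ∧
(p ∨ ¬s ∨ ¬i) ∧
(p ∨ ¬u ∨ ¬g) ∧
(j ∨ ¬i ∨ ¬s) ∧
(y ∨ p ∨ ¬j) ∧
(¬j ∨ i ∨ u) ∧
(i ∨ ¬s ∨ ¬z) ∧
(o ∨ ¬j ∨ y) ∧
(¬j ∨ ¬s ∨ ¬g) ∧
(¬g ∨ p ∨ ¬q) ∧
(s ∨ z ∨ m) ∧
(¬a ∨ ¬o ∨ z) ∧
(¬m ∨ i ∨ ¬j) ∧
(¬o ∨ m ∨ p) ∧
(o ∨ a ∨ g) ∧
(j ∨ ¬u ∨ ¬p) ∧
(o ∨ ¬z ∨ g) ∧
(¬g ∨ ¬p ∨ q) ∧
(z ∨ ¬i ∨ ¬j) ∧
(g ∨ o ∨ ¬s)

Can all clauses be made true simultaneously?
Yes

Yes, the formula is satisfiable.

One satisfying assignment is: i=False, j=False, u=False, z=False, a=False, s=True, q=True, m=True, o=True, y=False, g=False, p=False

Verification: With this assignment, all 48 clauses evaluate to true.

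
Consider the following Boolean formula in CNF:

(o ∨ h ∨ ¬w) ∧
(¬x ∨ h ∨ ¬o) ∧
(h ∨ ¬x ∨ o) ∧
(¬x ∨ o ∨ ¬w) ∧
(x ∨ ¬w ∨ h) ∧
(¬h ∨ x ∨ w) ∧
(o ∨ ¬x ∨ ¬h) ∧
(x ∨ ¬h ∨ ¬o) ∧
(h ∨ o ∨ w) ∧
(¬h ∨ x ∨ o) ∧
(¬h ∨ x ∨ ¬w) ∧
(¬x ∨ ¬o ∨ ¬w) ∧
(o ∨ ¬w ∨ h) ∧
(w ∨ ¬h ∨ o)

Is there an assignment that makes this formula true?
Yes

Yes, the formula is satisfiable.

One satisfying assignment is: h=False, o=True, w=False, x=False

Verification: With this assignment, all 14 clauses evaluate to true.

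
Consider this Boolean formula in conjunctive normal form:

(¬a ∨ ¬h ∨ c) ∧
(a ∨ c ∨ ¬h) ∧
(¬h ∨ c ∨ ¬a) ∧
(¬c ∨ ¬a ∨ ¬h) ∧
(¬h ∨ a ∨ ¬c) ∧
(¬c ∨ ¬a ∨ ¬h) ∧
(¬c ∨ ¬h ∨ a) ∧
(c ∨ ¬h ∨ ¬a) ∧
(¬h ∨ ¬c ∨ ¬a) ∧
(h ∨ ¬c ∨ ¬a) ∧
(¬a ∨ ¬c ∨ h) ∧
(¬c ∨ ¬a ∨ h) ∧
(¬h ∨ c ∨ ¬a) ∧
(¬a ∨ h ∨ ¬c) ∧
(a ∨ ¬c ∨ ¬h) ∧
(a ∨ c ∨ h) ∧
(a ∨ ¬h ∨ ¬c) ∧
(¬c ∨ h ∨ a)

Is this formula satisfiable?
Yes

Yes, the formula is satisfiable.

One satisfying assignment is: a=True, h=False, c=False

Verification: With this assignment, all 18 clauses evaluate to true.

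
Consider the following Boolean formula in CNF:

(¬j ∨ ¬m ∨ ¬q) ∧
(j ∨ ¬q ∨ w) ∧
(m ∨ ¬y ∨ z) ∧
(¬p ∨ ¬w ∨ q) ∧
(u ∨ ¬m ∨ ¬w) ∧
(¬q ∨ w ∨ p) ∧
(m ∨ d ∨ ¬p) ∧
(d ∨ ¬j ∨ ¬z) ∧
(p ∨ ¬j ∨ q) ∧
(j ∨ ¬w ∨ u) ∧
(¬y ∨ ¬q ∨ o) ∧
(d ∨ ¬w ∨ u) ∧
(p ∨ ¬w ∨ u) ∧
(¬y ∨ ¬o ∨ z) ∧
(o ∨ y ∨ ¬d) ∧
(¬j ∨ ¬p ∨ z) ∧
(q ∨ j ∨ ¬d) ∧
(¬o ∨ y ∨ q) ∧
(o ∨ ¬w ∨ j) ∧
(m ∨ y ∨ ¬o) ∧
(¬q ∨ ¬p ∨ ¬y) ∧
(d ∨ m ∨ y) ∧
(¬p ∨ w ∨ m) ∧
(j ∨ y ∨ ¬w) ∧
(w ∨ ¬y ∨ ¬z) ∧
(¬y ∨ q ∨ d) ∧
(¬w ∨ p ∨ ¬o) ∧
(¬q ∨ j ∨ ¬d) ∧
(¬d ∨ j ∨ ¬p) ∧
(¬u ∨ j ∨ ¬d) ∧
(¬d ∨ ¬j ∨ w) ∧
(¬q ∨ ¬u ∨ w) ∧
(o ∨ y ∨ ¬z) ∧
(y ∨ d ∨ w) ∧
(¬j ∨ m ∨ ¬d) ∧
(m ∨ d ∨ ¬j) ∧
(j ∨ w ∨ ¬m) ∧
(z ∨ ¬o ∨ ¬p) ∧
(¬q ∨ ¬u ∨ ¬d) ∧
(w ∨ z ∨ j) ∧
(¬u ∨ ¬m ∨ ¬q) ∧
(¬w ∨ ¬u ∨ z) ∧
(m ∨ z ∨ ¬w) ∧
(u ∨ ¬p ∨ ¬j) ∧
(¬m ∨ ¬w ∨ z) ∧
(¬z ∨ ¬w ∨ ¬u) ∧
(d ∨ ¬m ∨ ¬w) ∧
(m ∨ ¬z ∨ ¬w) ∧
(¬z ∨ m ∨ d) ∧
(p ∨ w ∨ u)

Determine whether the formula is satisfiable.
No

No, the formula is not satisfiable.

No assignment of truth values to the variables can make all 50 clauses true simultaneously.

The formula is UNSAT (unsatisfiable).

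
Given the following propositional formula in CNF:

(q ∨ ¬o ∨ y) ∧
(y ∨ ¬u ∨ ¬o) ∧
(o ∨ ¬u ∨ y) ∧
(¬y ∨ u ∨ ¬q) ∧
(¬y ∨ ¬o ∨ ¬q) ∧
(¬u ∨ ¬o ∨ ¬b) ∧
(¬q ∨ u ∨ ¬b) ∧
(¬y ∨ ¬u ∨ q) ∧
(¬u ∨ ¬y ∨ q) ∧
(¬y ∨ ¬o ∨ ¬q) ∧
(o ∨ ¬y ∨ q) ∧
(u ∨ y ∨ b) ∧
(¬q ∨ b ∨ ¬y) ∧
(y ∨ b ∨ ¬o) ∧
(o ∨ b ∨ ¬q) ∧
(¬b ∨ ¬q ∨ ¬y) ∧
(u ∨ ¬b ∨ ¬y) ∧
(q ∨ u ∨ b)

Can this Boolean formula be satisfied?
Yes

Yes, the formula is satisfiable.

One satisfying assignment is: o=False, b=True, q=False, u=False, y=False

Verification: With this assignment, all 18 clauses evaluate to true.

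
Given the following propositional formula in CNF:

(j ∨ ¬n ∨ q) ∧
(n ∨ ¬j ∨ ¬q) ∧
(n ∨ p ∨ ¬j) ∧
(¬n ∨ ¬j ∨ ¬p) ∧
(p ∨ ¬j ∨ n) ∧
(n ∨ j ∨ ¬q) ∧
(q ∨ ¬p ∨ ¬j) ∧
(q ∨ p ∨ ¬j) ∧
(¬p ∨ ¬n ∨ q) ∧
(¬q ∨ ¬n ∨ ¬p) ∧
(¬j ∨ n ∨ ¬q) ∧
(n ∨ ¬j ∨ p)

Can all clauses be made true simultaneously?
Yes

Yes, the formula is satisfiable.

One satisfying assignment is: n=False, q=False, p=False, j=False

Verification: With this assignment, all 12 clauses evaluate to true.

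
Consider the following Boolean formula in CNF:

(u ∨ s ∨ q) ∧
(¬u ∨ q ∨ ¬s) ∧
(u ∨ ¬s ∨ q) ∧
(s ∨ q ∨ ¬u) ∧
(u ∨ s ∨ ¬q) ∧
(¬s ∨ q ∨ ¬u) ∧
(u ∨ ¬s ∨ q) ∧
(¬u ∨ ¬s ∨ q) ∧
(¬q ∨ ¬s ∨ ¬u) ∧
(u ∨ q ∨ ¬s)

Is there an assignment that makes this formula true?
Yes

Yes, the formula is satisfiable.

One satisfying assignment is: u=True, q=True, s=False

Verification: With this assignment, all 10 clauses evaluate to true.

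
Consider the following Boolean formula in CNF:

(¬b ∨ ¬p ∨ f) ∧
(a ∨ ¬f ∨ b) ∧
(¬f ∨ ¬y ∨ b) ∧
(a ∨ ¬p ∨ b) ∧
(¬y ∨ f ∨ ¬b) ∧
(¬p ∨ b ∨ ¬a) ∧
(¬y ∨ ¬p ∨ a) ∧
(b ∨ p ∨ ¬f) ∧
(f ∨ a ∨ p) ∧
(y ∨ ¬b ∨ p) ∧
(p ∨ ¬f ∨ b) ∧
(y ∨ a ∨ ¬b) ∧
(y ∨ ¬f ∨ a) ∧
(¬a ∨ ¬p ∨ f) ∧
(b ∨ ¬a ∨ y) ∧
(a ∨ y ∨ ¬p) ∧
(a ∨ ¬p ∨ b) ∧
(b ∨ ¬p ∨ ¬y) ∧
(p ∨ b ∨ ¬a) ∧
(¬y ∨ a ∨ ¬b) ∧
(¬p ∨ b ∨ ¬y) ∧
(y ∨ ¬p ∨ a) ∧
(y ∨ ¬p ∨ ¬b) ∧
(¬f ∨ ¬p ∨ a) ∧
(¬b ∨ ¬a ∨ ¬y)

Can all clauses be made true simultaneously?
No

No, the formula is not satisfiable.

No assignment of truth values to the variables can make all 25 clauses true simultaneously.

The formula is UNSAT (unsatisfiable).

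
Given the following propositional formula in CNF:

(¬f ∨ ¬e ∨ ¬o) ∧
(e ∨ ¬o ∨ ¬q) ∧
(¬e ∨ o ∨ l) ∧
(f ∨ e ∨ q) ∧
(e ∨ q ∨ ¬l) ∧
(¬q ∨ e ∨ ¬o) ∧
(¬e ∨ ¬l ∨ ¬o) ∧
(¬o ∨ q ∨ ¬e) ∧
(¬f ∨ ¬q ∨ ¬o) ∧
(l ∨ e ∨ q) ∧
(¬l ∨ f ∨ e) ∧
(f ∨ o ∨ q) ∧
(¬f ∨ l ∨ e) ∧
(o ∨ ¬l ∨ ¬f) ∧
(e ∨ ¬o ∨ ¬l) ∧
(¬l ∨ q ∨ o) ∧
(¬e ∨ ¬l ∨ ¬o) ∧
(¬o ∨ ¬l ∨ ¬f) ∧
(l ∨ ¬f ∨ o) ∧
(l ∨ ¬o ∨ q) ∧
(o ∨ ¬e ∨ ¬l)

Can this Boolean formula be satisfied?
Yes

Yes, the formula is satisfiable.

One satisfying assignment is: o=False, f=False, q=True, e=False, l=False

Verification: With this assignment, all 21 clauses evaluate to true.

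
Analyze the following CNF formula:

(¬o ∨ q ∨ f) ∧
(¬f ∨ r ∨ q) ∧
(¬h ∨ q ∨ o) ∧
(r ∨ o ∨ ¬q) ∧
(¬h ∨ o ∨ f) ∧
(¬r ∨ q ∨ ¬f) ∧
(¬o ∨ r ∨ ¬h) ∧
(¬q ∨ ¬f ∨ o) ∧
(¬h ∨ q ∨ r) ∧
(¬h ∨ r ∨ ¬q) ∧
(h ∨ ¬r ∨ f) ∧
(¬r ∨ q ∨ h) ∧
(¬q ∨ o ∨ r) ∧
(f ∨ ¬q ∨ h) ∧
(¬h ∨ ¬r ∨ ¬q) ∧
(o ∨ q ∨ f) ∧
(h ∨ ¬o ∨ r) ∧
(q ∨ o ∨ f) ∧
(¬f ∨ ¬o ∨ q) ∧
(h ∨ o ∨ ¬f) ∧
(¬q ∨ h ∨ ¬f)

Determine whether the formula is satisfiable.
No

No, the formula is not satisfiable.

No assignment of truth values to the variables can make all 21 clauses true simultaneously.

The formula is UNSAT (unsatisfiable).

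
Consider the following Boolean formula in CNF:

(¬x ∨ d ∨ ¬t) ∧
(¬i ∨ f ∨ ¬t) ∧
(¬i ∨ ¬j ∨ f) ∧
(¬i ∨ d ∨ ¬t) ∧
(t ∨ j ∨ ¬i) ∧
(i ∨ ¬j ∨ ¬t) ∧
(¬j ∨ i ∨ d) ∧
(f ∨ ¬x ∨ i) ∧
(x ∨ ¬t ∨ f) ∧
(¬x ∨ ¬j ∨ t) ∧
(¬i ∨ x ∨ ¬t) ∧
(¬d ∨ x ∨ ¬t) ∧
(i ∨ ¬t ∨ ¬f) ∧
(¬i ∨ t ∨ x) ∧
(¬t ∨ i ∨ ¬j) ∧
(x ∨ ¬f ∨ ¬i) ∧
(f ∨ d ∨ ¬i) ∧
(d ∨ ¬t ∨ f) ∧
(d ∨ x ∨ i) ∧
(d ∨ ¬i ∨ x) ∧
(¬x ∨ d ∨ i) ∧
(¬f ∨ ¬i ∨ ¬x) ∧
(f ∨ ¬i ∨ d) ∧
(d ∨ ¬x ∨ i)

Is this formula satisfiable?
Yes

Yes, the formula is satisfiable.

One satisfying assignment is: j=False, x=False, d=True, f=False, i=False, t=False

Verification: With this assignment, all 24 clauses evaluate to true.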